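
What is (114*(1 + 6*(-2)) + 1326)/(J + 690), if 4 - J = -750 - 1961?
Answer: 24/1135 ≈ 0.021145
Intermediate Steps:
J = 2715 (J = 4 - (-750 - 1961) = 4 - 1*(-2711) = 4 + 2711 = 2715)
(114*(1 + 6*(-2)) + 1326)/(J + 690) = (114*(1 + 6*(-2)) + 1326)/(2715 + 690) = (114*(1 - 12) + 1326)/3405 = (114*(-11) + 1326)*(1/3405) = (-1254 + 1326)*(1/3405) = 72*(1/3405) = 24/1135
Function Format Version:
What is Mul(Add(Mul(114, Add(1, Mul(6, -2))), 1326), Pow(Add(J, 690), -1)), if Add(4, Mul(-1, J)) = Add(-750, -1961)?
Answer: Rational(24, 1135) ≈ 0.021145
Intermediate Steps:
J = 2715 (J = Add(4, Mul(-1, Add(-750, -1961))) = Add(4, Mul(-1, -2711)) = Add(4, 2711) = 2715)
Mul(Add(Mul(114, Add(1, Mul(6, -2))), 1326), Pow(Add(J, 690), -1)) = Mul(Add(Mul(114, Add(1, Mul(6, -2))), 1326), Pow(Add(2715, 690), -1)) = Mul(Add(Mul(114, Add(1, -12)), 1326), Pow(3405, -1)) = Mul(Add(Mul(114, -11), 1326), Rational(1, 3405)) = Mul(Add(-1254, 1326), Rational(1, 3405)) = Mul(72, Rational(1, 3405)) = Rational(24, 1135)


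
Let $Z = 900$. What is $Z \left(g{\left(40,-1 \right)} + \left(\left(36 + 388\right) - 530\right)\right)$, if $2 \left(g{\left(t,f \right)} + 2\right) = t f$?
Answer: $-115200$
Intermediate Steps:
$g{\left(t,f \right)} = -2 + \frac{f t}{2}$ ($g{\left(t,f \right)} = -2 + \frac{t f}{2} = -2 + \frac{f t}{2}$)
$Z \left(g{\left(40,-1 \right)} + \left(\left(36 + 388\right) - 530\right)\right) = 900 \left(\left(-2 + \frac{1}{2} \left(-1\right) 40\right) + \left(\left(36 + 388\right) - 530\right)\right) = 900 \left(\left(-2 - 20\right) + \left(424 - 530\right)\right) = 900 \left(-22 - 106\right) = 900 \left(-128\right) = -115200$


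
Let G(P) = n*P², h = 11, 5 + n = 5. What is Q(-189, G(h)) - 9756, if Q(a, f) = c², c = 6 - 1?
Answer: -9731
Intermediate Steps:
c = 5
n = 0 (n = -5 + 5 = 0)
G(P) = 0 (G(P) = 0*P² = 0)
Q(a, f) = 25 (Q(a, f) = 5² = 25)
Q(-189, G(h)) - 9756 = 25 - 9756 = -9731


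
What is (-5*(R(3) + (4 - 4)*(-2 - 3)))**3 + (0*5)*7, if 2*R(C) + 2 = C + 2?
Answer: -3375/8 ≈ -421.88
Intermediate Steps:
R(C) = C/2 (R(C) = -1 + (C + 2)/2 = -1 + (2 + C)/2 = -1 + (1 + C/2) = C/2)
(-5*(R(3) + (4 - 4)*(-2 - 3)))**3 + (0*5)*7 = (-5*((1/2)*3 + (4 - 4)*(-2 - 3)))**3 + (0*5)*7 = (-5*(3/2 + 0*(-5)))**3 + 0*7 = (-5*(3/2 + 0))**3 + 0 = (-5*3/2)**3 + 0 = (-15/2)**3 + 0 = -3375/8 + 0 = -3375/8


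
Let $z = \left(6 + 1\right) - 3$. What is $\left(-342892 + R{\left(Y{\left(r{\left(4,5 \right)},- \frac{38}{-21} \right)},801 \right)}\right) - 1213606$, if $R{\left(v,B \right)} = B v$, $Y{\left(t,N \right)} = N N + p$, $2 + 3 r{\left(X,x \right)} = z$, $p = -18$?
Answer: $- \frac{76846368}{49} \approx -1.5683 \cdot 10^{6}$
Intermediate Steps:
$z = 4$ ($z = 7 - 3 = 4$)
$r{\left(X,x \right)} = \frac{2}{3}$ ($r{\left(X,x \right)} = - \frac{2}{3} + \frac{1}{3} \cdot 4 = - \frac{2}{3} + \frac{4}{3} = \frac{2}{3}$)
$Y{\left(t,N \right)} = -18 + N^{2}$ ($Y{\left(t,N \right)} = N N - 18 = N^{2} - 18 = -18 + N^{2}$)
$\left(-342892 + R{\left(Y{\left(r{\left(4,5 \right)},- \frac{38}{-21} \right)},801 \right)}\right) - 1213606 = \left(-342892 + 801 \left(-18 + \left(- \frac{38}{-21}\right)^{2}\right)\right) - 1213606 = \left(-342892 + 801 \left(-18 + \left(\left(-38\right) \left(- \frac{1}{21}\right)\right)^{2}\right)\right) - 1213606 = \left(-342892 + 801 \left(-18 + \left(\frac{38}{21}\right)^{2}\right)\right) - 1213606 = \left(-342892 + 801 \left(-18 + \frac{1444}{441}\right)\right) - 1213606 = \left(-342892 + 801 \left(- \frac{6494}{441}\right)\right) - 1213606 = \left(-342892 - \frac{577966}{49}\right) - 1213606 = - \frac{17379674}{49} - 1213606 = - \frac{76846368}{49}$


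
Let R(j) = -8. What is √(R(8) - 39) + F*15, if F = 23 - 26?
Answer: -45 + I*√47 ≈ -45.0 + 6.8557*I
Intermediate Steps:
F = -3
√(R(8) - 39) + F*15 = √(-8 - 39) - 3*15 = √(-47) - 45 = I*√47 - 45 = -45 + I*√47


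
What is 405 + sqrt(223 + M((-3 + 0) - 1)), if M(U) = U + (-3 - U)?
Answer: 405 + 2*sqrt(55) ≈ 419.83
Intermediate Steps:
M(U) = -3
405 + sqrt(223 + M((-3 + 0) - 1)) = 405 + sqrt(223 - 3) = 405 + sqrt(220) = 405 + 2*sqrt(55)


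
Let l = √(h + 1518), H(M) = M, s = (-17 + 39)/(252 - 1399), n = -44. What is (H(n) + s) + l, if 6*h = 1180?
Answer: -50490/1147 + 2*√3858/3 ≈ -2.6106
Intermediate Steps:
h = 590/3 (h = (⅙)*1180 = 590/3 ≈ 196.67)
s = -22/1147 (s = 22/(-1147) = 22*(-1/1147) = -22/1147 ≈ -0.019180)
l = 2*√3858/3 (l = √(590/3 + 1518) = √(5144/3) = 2*√3858/3 ≈ 41.409)
(H(n) + s) + l = (-44 - 22/1147) + 2*√3858/3 = -50490/1147 + 2*√3858/3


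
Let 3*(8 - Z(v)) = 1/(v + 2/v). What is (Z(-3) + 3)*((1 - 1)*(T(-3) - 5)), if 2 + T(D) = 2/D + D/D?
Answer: 0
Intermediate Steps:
Z(v) = 8 - 1/(3*(v + 2/v))
T(D) = -1 + 2/D (T(D) = -2 + (2/D + D/D) = -2 + (2/D + 1) = -2 + (1 + 2/D) = -1 + 2/D)
(Z(-3) + 3)*((1 - 1)*(T(-3) - 5)) = ((48 - 1*(-3) + 24*(-3)²)/(3*(2 + (-3)²)) + 3)*((1 - 1)*((2 - 1*(-3))/(-3) - 5)) = ((48 + 3 + 24*9)/(3*(2 + 9)) + 3)*(0*(-(2 + 3)/3 - 5)) = ((⅓)*(48 + 3 + 216)/11 + 3)*(0*(-⅓*5 - 5)) = ((⅓)*(1/11)*267 + 3)*(0*(-5/3 - 5)) = (89/11 + 3)*(0*(-20/3)) = (122/11)*0 = 0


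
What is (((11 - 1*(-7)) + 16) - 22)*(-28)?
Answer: -336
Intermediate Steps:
(((11 - 1*(-7)) + 16) - 22)*(-28) = (((11 + 7) + 16) - 22)*(-28) = ((18 + 16) - 22)*(-28) = (34 - 22)*(-28) = 12*(-28) = -336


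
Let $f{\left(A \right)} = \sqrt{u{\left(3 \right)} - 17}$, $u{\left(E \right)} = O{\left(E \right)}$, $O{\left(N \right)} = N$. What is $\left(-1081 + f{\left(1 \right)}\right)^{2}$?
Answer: $\left(1081 - i \sqrt{14}\right)^{2} \approx 1.1685 \cdot 10^{6} - 8090.0 i$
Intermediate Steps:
$u{\left(E \right)} = E$
$f{\left(A \right)} = i \sqrt{14}$ ($f{\left(A \right)} = \sqrt{3 - 17} = \sqrt{-14} = i \sqrt{14}$)
$\left(-1081 + f{\left(1 \right)}\right)^{2} = \left(-1081 + i \sqrt{14}\right)^{2}$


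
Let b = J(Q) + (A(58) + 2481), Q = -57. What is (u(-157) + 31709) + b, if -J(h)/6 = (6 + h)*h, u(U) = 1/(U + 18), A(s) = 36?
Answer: 2332975/139 ≈ 16784.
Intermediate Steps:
u(U) = 1/(18 + U)
J(h) = -6*h*(6 + h) (J(h) = -6*(6 + h)*h = -6*h*(6 + h))
b = -14925 (b = -6*(-57)*(6 - 57) + (36 + 2481) = -6*(-57)*(-51) + 2517 = -17442 + 2517 = -14925)
(u(-157) + 31709) + b = (1/(18 - 157) + 31709) - 14925 = (1/(-139) + 31709) - 14925 = (-1/139 + 31709) - 14925 = 4407550/139 - 14925 = 2332975/139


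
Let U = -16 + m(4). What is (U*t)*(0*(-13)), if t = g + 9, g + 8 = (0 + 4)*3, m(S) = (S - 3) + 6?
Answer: 0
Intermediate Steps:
m(S) = 3 + S (m(S) = (-3 + S) + 6 = 3 + S)
g = 4 (g = -8 + (0 + 4)*3 = -8 + 4*3 = -8 + 12 = 4)
t = 13 (t = 4 + 9 = 13)
U = -9 (U = -16 + (3 + 4) = -16 + 7 = -9)
(U*t)*(0*(-13)) = (-9*13)*(0*(-13)) = -117*0 = 0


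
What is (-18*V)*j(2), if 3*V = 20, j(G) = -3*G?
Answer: 720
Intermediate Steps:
V = 20/3 (V = (1/3)*20 = 20/3 ≈ 6.6667)
(-18*V)*j(2) = (-18*20/3)*(-3*2) = -120*(-6) = 720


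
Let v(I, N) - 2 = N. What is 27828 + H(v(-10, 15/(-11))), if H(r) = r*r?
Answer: 3367237/121 ≈ 27828.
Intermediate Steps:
v(I, N) = 2 + N
H(r) = r²
27828 + H(v(-10, 15/(-11))) = 27828 + (2 + 15/(-11))² = 27828 + (2 + 15*(-1/11))² = 27828 + (2 - 15/11)² = 27828 + (7/11)² = 27828 + 49/121 = 3367237/121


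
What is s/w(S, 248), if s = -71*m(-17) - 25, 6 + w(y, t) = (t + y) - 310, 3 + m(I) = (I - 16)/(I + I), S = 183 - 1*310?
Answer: -4049/6630 ≈ -0.61071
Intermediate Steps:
S = -127 (S = 183 - 310 = -127)
m(I) = -3 + (-16 + I)/(2*I) (m(I) = -3 + (I - 16)/(I + I) = -3 + (-16 + I)/((2*I)) = -3 + (-16 + I)*(1/(2*I)) = -3 + (-16 + I)/(2*I))
w(y, t) = -316 + t + y (w(y, t) = -6 + ((t + y) - 310) = -6 + (-310 + t + y) = -316 + t + y)
s = 4049/34 (s = -71*(-5/2 - 8/(-17)) - 25 = -71*(-5/2 - 8*(-1/17)) - 25 = -71*(-5/2 + 8/17) - 25 = -71*(-69/34) - 25 = 4899/34 - 25 = 4049/34 ≈ 119.09)
s/w(S, 248) = 4049/(34*(-316 + 248 - 127)) = (4049/34)/(-195) = (4049/34)*(-1/195) = -4049/6630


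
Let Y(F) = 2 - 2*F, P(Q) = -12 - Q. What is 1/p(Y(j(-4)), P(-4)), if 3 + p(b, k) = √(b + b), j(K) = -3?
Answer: 1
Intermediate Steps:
p(b, k) = -3 + √2*√b (p(b, k) = -3 + √(b + b) = -3 + √(2*b) = -3 + √2*√b)
1/p(Y(j(-4)), P(-4)) = 1/(-3 + √2*√(2 - 2*(-3))) = 1/(-3 + √2*√(2 + 6)) = 1/(-3 + √2*√8) = 1/(-3 + √2*(2*√2)) = 1/(-3 + 4) = 1/1 = 1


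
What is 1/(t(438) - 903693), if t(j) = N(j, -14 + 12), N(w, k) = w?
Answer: -1/903255 ≈ -1.1071e-6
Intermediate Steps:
t(j) = j
1/(t(438) - 903693) = 1/(438 - 903693) = 1/(-903255) = -1/903255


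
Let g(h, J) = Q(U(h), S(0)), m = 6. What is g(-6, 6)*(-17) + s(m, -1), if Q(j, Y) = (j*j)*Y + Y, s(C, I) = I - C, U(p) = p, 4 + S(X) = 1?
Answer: 1880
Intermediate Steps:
S(X) = -3 (S(X) = -4 + 1 = -3)
Q(j, Y) = Y + Y*j**2 (Q(j, Y) = j**2*Y + Y = Y*j**2 + Y = Y + Y*j**2)
g(h, J) = -3 - 3*h**2 (g(h, J) = -3*(1 + h**2) = -3 - 3*h**2)
g(-6, 6)*(-17) + s(m, -1) = (-3 - 3*(-6)**2)*(-17) + (-1 - 1*6) = (-3 - 3*36)*(-17) + (-1 - 6) = (-3 - 108)*(-17) - 7 = -111*(-17) - 7 = 1887 - 7 = 1880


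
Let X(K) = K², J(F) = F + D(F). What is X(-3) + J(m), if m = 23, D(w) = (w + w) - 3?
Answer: 75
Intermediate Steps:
D(w) = -3 + 2*w (D(w) = 2*w - 3 = -3 + 2*w)
J(F) = -3 + 3*F (J(F) = F + (-3 + 2*F) = -3 + 3*F)
X(-3) + J(m) = (-3)² + (-3 + 3*23) = 9 + (-3 + 69) = 9 + 66 = 75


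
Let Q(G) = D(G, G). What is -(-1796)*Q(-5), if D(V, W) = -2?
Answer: -3592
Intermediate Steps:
Q(G) = -2
-(-1796)*Q(-5) = -(-1796)*(-2) = -1*3592 = -3592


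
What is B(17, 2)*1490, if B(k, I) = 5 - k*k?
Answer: -423160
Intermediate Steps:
B(k, I) = 5 - k²
B(17, 2)*1490 = (5 - 1*17²)*1490 = (5 - 1*289)*1490 = (5 - 289)*1490 = -284*1490 = -423160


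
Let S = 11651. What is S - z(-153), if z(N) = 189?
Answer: 11462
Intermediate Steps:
S - z(-153) = 11651 - 1*189 = 11651 - 189 = 11462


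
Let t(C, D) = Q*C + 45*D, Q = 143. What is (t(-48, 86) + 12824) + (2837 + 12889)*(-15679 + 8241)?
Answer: -116960158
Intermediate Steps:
t(C, D) = 45*D + 143*C (t(C, D) = 143*C + 45*D = 45*D + 143*C)
(t(-48, 86) + 12824) + (2837 + 12889)*(-15679 + 8241) = ((45*86 + 143*(-48)) + 12824) + (2837 + 12889)*(-15679 + 8241) = ((3870 - 6864) + 12824) + 15726*(-7438) = (-2994 + 12824) - 116969988 = 9830 - 116969988 = -116960158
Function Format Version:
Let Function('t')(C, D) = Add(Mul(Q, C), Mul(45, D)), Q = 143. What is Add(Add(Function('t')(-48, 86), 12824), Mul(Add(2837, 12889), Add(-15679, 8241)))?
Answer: -116960158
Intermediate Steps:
Function('t')(C, D) = Add(Mul(45, D), Mul(143, C)) (Function('t')(C, D) = Add(Mul(143, C), Mul(45, D)) = Add(Mul(45, D), Mul(143, C)))
Add(Add(Function('t')(-48, 86), 12824), Mul(Add(2837, 12889), Add(-15679, 8241))) = Add(Add(Add(Mul(45, 86), Mul(143, -48)), 12824), Mul(Add(2837, 12889), Add(-15679, 8241))) = Add(Add(Add(3870, -6864), 12824), Mul(15726, -7438)) = Add(Add(-2994, 12824), -116969988) = Add(9830, -116969988) = -116960158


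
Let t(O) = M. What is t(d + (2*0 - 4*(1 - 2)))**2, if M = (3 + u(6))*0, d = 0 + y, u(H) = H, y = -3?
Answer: 0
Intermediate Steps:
d = -3 (d = 0 - 3 = -3)
M = 0 (M = (3 + 6)*0 = 9*0 = 0)
t(O) = 0
t(d + (2*0 - 4*(1 - 2)))**2 = 0**2 = 0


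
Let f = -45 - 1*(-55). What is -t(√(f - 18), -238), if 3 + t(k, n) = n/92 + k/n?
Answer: 257/46 + I*√2/119 ≈ 5.587 + 0.011884*I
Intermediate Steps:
f = 10 (f = -45 + 55 = 10)
t(k, n) = -3 + n/92 + k/n (t(k, n) = -3 + (n/92 + k/n) = -3 + n/92 + k/n)
-t(√(f - 18), -238) = -(-3 + (1/92)*(-238) + √(10 - 18)/(-238)) = -(-3 - 119/46 + √(-8)*(-1/238)) = -(-3 - 119/46 + (2*I*√2)*(-1/238)) = -(-3 - 119/46 - I*√2/119) = -(-257/46 - I*√2/119) = 257/46 + I*√2/119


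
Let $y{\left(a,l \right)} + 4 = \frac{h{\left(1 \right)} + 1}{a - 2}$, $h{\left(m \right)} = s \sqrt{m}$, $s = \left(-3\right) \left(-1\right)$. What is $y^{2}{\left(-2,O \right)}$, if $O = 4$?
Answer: $25$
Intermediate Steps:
$s = 3$
$h{\left(m \right)} = 3 \sqrt{m}$
$y{\left(a,l \right)} = -4 + \frac{4}{-2 + a}$ ($y{\left(a,l \right)} = -4 + \frac{3 \sqrt{1} + 1}{a - 2} = -4 + \frac{3 \cdot 1 + 1}{-2 + a} = -4 + \frac{3 + 1}{-2 + a} = -4 + \frac{4}{-2 + a}$)
$y^{2}{\left(-2,O \right)} = \left(\frac{4 \left(3 - -2\right)}{-2 - 2}\right)^{2} = \left(\frac{4 \left(3 + 2\right)}{-4}\right)^{2} = \left(4 \left(- \frac{1}{4}\right) 5\right)^{2} = \left(-5\right)^{2} = 25$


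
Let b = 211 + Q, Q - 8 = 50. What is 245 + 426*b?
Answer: 114839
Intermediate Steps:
Q = 58 (Q = 8 + 50 = 58)
b = 269 (b = 211 + 58 = 269)
245 + 426*b = 245 + 426*269 = 245 + 114594 = 114839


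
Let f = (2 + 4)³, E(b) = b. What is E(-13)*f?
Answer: -2808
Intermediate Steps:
f = 216 (f = 6³ = 216)
E(-13)*f = -13*216 = -2808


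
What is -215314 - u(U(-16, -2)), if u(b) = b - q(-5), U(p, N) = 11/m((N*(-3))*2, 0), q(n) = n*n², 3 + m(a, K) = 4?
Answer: -215450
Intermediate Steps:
m(a, K) = 1 (m(a, K) = -3 + 4 = 1)
q(n) = n³
U(p, N) = 11 (U(p, N) = 11/1 = 11*1 = 11)
u(b) = 125 + b (u(b) = b - 1*(-5)³ = b - 1*(-125) = b + 125 = 125 + b)
-215314 - u(U(-16, -2)) = -215314 - (125 + 11) = -215314 - 1*136 = -215314 - 136 = -215450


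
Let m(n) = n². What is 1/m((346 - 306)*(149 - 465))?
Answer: 1/159769600 ≈ 6.2590e-9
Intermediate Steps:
1/m((346 - 306)*(149 - 465)) = 1/(((346 - 306)*(149 - 465))²) = 1/((40*(-316))²) = 1/((-12640)²) = 1/159769600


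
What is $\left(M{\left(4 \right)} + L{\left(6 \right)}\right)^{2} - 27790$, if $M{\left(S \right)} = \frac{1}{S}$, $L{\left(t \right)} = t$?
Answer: $- \frac{444015}{16} \approx -27751.0$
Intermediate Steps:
$\left(M{\left(4 \right)} + L{\left(6 \right)}\right)^{2} - 27790 = \left(\frac{1}{4} + 6\right)^{2} - 27790 = \left(\frac{25}{4}\right)^{2} - 27790 = \frac{625}{16} - 27790 = - \frac{444015}{16}$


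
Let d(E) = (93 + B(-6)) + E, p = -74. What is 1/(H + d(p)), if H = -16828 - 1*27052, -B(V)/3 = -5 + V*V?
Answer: -1/43954 ≈ -2.2751e-5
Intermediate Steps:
B(V) = 15 - 3*V² (B(V) = -3*(-5 + V*V) = -3*(-5 + V²) = 15 - 3*V²)
d(E) = E (d(E) = (93 + (15 - 3*(-6)²)) + E = (93 + (15 - 3*36)) + E = (93 + (15 - 108)) + E = (93 - 93) + E = 0 + E = E)
H = -43880 (H = -16828 - 27052 = -43880)
1/(H + d(p)) = 1/(-43880 - 74) = 1/(-43954) = -1/43954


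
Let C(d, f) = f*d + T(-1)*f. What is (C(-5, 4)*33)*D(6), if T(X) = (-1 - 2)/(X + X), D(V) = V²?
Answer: -16632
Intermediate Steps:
T(X) = -3/(2*X) (T(X) = -3*1/(2*X) = -3/(2*X))
C(d, f) = 3*f/2 + d*f (C(d, f) = f*d + (-3/2/(-1))*f = d*f + (-3/2*(-1))*f = d*f + 3*f/2 = 3*f/2 + d*f)
(C(-5, 4)*33)*D(6) = (((½)*4*(3 + 2*(-5)))*33)*6² = (((½)*4*(3 - 10))*33)*36 = (((½)*4*(-7))*33)*36 = -14*33*36 = -462*36 = -16632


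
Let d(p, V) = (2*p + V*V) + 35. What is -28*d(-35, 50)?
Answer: -69020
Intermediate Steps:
d(p, V) = 35 + V**2 + 2*p (d(p, V) = (2*p + V**2) + 35 = (V**2 + 2*p) + 35 = 35 + V**2 + 2*p)
-28*d(-35, 50) = -28*(35 + 50**2 + 2*(-35)) = -28*(35 + 2500 - 70) = -28*2465 = -1*69020 = -69020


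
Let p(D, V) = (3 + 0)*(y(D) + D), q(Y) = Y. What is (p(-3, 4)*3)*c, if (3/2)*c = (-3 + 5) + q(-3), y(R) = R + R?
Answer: 54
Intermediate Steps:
y(R) = 2*R
p(D, V) = 9*D (p(D, V) = (3 + 0)*(2*D + D) = 3*(3*D) = 9*D)
c = -⅔ (c = 2*((-3 + 5) - 3)/3 = 2*(2 - 3)/3 = (⅔)*(-1) = -⅔ ≈ -0.66667)
(p(-3, 4)*3)*c = ((9*(-3))*3)*(-⅔) = -27*3*(-⅔) = -81*(-⅔) = 54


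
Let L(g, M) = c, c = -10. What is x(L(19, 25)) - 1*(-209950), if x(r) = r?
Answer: 209940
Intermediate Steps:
L(g, M) = -10
x(L(19, 25)) - 1*(-209950) = -10 - 1*(-209950) = -10 + 209950 = 209940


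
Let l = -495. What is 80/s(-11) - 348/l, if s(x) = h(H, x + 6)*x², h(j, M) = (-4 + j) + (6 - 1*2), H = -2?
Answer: 676/1815 ≈ 0.37245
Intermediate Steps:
h(j, M) = j (h(j, M) = (-4 + j) + (6 - 2) = (-4 + j) + 4 = j)
s(x) = -2*x²
80/s(-11) - 348/l = 80/((-2*(-11)²)) - 348/(-495) = 80/((-2*121)) - 348*(-1/495) = 80/(-242) + 116/165 = 80*(-1/242) + 116/165 = -40/121 + 116/165 = 676/1815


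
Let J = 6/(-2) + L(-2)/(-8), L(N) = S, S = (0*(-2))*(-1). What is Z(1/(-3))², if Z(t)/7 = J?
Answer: 441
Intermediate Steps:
S = 0 (S = 0*(-1) = 0)
L(N) = 0
J = -3 (J = 6/(-2) + 0/(-8) = 6*(-½) + 0*(-⅛) = -3 + 0 = -3)
Z(t) = -21 (Z(t) = 7*(-3) = -21)
Z(1/(-3))² = (-21)² = 441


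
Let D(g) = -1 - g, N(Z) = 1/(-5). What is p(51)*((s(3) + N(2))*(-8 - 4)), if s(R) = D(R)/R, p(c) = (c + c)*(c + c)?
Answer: 957168/5 ≈ 1.9143e+5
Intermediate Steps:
N(Z) = -1/5
p(c) = 4*c**2 (p(c) = (2*c)*(2*c) = 4*c**2)
s(R) = (-1 - R)/R
p(51)*((s(3) + N(2))*(-8 - 4)) = (4*51**2)*(((-1 - 1*3)/3 - 1/5)*(-8 - 4)) = (4*2601)*(((-1 - 3)/3 - 1/5)*(-12)) = 10404*(((1/3)*(-4) - 1/5)*(-12)) = 10404*((-4/3 - 1/5)*(-12)) = 10404*(-23/15*(-12)) = 10404*(92/5) = 957168/5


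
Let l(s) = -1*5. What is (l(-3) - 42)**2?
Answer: 2209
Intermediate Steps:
l(s) = -5
(l(-3) - 42)**2 = (-5 - 42)**2 = (-47)**2 = 2209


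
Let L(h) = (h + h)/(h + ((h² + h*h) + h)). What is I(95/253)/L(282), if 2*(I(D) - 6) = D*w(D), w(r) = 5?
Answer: 993613/506 ≈ 1963.7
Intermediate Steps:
I(D) = 6 + 5*D/2 (I(D) = 6 + (D*5)/2 = 6 + (5*D)/2 = 6 + 5*D/2)
L(h) = 2*h/(2*h + 2*h²) (L(h) = (2*h)/(h + ((h² + h²) + h)) = (2*h)/(h + (2*h² + h)) = (2*h)/(h + (h + 2*h²)) = (2*h)/(2*h + 2*h²) = 2*h/(2*h + 2*h²))
I(95/253)/L(282) = (6 + 5*(95/253)/2)/(1/(1 + 282)) = (6 + 5*(95*(1/253))/2)/(1/283) = (6 + (5/2)*(95/253))/(1/283) = (6 + 475/506)*283 = (3511/506)*283 = 993613/506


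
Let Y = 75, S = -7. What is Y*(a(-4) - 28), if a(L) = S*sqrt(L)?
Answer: -2100 - 1050*I ≈ -2100.0 - 1050.0*I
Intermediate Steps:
a(L) = -7*sqrt(L)
Y*(a(-4) - 28) = 75*(-14*I - 28) = 75*(-28 - 14*I) = -2100 - 1050*I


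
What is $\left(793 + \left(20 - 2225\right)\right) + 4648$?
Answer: $3236$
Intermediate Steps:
$\left(793 + \left(20 - 2225\right)\right) + 4648 = \left(793 - 2205\right) + 4648 = -1412 + 4648 = 3236$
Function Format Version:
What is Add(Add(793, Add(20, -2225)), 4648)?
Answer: 3236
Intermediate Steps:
Add(Add(793, Add(20, -2225)), 4648) = Add(Add(793, -2205), 4648) = Add(-1412, 4648) = 3236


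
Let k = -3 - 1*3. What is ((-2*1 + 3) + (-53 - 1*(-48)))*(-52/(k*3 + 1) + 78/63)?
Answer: -6136/357 ≈ -17.188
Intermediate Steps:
k = -6 (k = -3 - 3 = -6)
((-2*1 + 3) + (-53 - 1*(-48)))*(-52/(k*3 + 1) + 78/63) = ((-2*1 + 3) + (-53 - 1*(-48)))*(-52/(-6*3 + 1) + 78/63) = ((-2 + 3) + (-53 + 48))*(-52/(-18 + 1) + 78*(1/63)) = (1 - 5)*(-52/(-17) + 26/21) = -4*(-52*(-1/17) + 26/21) = -4*(52/17 + 26/21) = -4*1534/357 = -6136/357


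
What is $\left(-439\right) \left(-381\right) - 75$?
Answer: $167184$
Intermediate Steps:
$\left(-439\right) \left(-381\right) - 75 = 167259 - 75 = 167184$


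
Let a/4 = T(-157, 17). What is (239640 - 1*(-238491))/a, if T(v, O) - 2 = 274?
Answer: 159377/368 ≈ 433.09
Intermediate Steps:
T(v, O) = 276 (T(v, O) = 2 + 274 = 276)
a = 1104 (a = 4*276 = 1104)
(239640 - 1*(-238491))/a = (239640 - 1*(-238491))/1104 = (239640 + 238491)*(1/1104) = 478131*(1/1104) = 159377/368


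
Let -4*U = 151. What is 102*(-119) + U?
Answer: -48703/4 ≈ -12176.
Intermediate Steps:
U = -151/4 (U = -¼*151 = -151/4 ≈ -37.750)
102*(-119) + U = 102*(-119) - 151/4 = -12138 - 151/4 = -48703/4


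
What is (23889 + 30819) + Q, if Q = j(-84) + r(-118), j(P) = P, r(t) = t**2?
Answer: 68548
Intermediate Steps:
Q = 13840 (Q = -84 + (-118)**2 = -84 + 13924 = 13840)
(23889 + 30819) + Q = (23889 + 30819) + 13840 = 54708 + 13840 = 68548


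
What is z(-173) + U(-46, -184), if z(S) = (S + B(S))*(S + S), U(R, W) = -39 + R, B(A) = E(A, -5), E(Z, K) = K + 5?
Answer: 59773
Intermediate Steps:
E(Z, K) = 5 + K
B(A) = 0 (B(A) = 5 - 5 = 0)
z(S) = 2*S**2 (z(S) = (S + 0)*(S + S) = S*(2*S) = 2*S**2)
z(-173) + U(-46, -184) = 2*(-173)**2 + (-39 - 46) = 2*29929 - 85 = 59858 - 85 = 59773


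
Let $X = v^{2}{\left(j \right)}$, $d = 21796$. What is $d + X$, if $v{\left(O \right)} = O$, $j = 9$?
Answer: $21877$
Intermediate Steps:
$X = 81$ ($X = 9^{2} = 81$)
$d + X = 21796 + 81 = 21877$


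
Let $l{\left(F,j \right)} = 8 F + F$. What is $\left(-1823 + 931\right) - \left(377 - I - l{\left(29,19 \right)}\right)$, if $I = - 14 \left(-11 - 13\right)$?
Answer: $-672$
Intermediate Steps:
$l{\left(F,j \right)} = 9 F$
$I = 336$ ($I = \left(-14\right) \left(-24\right) = 336$)
$\left(-1823 + 931\right) - \left(377 - I - l{\left(29,19 \right)}\right) = \left(-1823 + 931\right) + \left(\left(9 \cdot 29 + 336\right) - 377\right) = -892 + \left(\left(261 + 336\right) - 377\right) = -892 + \left(597 - 377\right) = -892 + 220 = -672$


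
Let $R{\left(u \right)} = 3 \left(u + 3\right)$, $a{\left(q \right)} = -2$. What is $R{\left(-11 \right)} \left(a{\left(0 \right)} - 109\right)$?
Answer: $2664$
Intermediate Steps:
$R{\left(u \right)} = 9 + 3 u$ ($R{\left(u \right)} = 3 \left(3 + u\right) = 9 + 3 u$)
$R{\left(-11 \right)} \left(a{\left(0 \right)} - 109\right) = \left(9 + 3 \left(-11\right)\right) \left(-2 - 109\right) = \left(9 - 33\right) \left(-111\right) = \left(-24\right) \left(-111\right) = 2664$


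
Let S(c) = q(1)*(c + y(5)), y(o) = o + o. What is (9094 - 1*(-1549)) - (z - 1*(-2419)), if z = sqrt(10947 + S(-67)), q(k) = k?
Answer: 8224 - 33*sqrt(10) ≈ 8119.6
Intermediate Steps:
y(o) = 2*o
S(c) = 10 + c (S(c) = 1*(c + 2*5) = 1*(c + 10) = 1*(10 + c) = 10 + c)
z = 33*sqrt(10) (z = sqrt(10947 + (10 - 67)) = sqrt(10947 - 57) = sqrt(10890) = 33*sqrt(10) ≈ 104.36)
(9094 - 1*(-1549)) - (z - 1*(-2419)) = (9094 - 1*(-1549)) - (33*sqrt(10) - 1*(-2419)) = (9094 + 1549) - (33*sqrt(10) + 2419) = 10643 - (2419 + 33*sqrt(10)) = 10643 + (-2419 - 33*sqrt(10)) = 8224 - 33*sqrt(10)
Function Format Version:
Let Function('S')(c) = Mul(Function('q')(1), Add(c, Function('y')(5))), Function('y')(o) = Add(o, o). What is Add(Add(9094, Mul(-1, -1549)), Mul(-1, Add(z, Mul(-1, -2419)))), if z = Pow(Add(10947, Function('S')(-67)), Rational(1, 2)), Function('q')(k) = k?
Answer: Add(8224, Mul(-33, Pow(10, Rational(1, 2)))) ≈ 8119.6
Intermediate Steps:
Function('y')(o) = Mul(2, o)
Function('S')(c) = Add(10, c) (Function('S')(c) = Mul(1, Add(c, Mul(2, 5))) = Mul(1, Add(c, 10)) = Mul(1, Add(10, c)) = Add(10, c))
z = Mul(33, Pow(10, Rational(1, 2))) (z = Pow(Add(10947, Add(10, -67)), Rational(1, 2)) = Pow(Add(10947, -57), Rational(1, 2)) = Pow(10890, Rational(1, 2)) = Mul(33, Pow(10, Rational(1, 2))) ≈ 104.36)
Add(Add(9094, Mul(-1, -1549)), Mul(-1, Add(z, Mul(-1, -2419)))) = Add(Add(9094, Mul(-1, -1549)), Mul(-1, Add(Mul(33, Pow(10, Rational(1, 2))), Mul(-1, -2419)))) = Add(Add(9094, 1549), Mul(-1, Add(Mul(33, Pow(10, Rational(1, 2))), 2419))) = Add(10643, Mul(-1, Add(2419, Mul(33, Pow(10, Rational(1, 2)))))) = Add(10643, Add(-2419, Mul(-33, Pow(10, Rational(1, 2))))) = Add(8224, Mul(-33, Pow(10, Rational(1, 2))))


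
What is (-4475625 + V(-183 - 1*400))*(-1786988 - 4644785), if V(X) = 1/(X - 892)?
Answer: 42459650955291148/1475 ≈ 2.8786e+13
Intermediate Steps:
V(X) = 1/(-892 + X)
(-4475625 + V(-183 - 1*400))*(-1786988 - 4644785) = (-4475625 + 1/(-892 + (-183 - 1*400)))*(-1786988 - 4644785) = (-4475625 + 1/(-892 + (-183 - 400)))*(-6431773) = (-4475625 + 1/(-892 - 583))*(-6431773) = (-4475625 + 1/(-1475))*(-6431773) = (-4475625 - 1/1475)*(-6431773) = -6601546876/1475*(-6431773) = 42459650955291148/1475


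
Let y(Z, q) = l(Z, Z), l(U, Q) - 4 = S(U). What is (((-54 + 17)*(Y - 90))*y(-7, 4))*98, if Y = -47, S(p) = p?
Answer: -1490286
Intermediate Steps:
l(U, Q) = 4 + U
y(Z, q) = 4 + Z
(((-54 + 17)*(Y - 90))*y(-7, 4))*98 = (((-54 + 17)*(-47 - 90))*(4 - 7))*98 = (-37*(-137)*(-3))*98 = (5069*(-3))*98 = -15207*98 = -1490286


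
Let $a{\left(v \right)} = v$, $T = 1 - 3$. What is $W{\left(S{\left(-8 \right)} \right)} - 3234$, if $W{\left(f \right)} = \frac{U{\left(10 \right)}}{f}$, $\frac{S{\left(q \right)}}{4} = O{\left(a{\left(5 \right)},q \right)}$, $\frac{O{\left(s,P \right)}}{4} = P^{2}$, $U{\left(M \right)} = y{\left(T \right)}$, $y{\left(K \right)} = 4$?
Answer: $- \frac{827903}{256} \approx -3234.0$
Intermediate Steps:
$T = -2$ ($T = 1 - 3 = -2$)
$U{\left(M \right)} = 4$
$O{\left(s,P \right)} = 4 P^{2}$
$S{\left(q \right)} = 16 q^{2}$ ($S{\left(q \right)} = 4 \cdot 4 q^{2} = 16 q^{2}$)
$W{\left(f \right)} = \frac{4}{f}$
$W{\left(S{\left(-8 \right)} \right)} - 3234 = \frac{4}{16 \left(-8\right)^{2}} - 3234 = \frac{4}{16 \cdot 64} - 3234 = \frac{4}{1024} - 3234 = 4 \cdot \frac{1}{1024} - 3234 = \frac{1}{256} - 3234 = - \frac{827903}{256}$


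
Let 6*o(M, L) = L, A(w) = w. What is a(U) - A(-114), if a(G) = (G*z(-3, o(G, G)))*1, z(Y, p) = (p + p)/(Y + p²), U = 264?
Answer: 243594/1933 ≈ 126.02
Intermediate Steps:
o(M, L) = L/6
z(Y, p) = 2*p/(Y + p²) (z(Y, p) = (2*p)/(Y + p²) = 2*p/(Y + p²))
a(G) = G²/(3*(-3 + G²/36)) (a(G) = (G*(2*(G/6)/(-3 + (G/6)²)))*1 = (G*(2*(G/6)/(-3 + G²/36)))*1 = (G*(G/(3*(-3 + G²/36))))*1 = (G²/(3*(-3 + G²/36)))*1 = G²/(3*(-3 + G²/36)))
a(U) - A(-114) = 12*264²/(-108 + 264²) - 1*(-114) = 12*69696/(-108 + 69696) + 114 = 12*69696/69588 + 114 = 12*69696*(1/69588) + 114 = 23232/1933 + 114 = 243594/1933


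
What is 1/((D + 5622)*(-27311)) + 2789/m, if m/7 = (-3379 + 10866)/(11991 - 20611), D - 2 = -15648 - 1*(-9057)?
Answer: -634921240917251/1384107906433 ≈ -458.72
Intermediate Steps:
D = -6589 (D = 2 + (-15648 - 1*(-9057)) = 2 + (-15648 + 9057) = 2 - 6591 = -6589)
m = -52409/8620 (m = 7*((-3379 + 10866)/(11991 - 20611)) = 7*(7487/(-8620)) = 7*(7487*(-1/8620)) = 7*(-7487/8620) = -52409/8620 ≈ -6.0799)
1/((D + 5622)*(-27311)) + 2789/m = 1/((-6589 + 5622)*(-27311)) + 2789/(-52409/8620) = -1/27311/(-967) + 2789*(-8620/52409) = -1/967*(-1/27311) - 24041180/52409 = 1/26409737 - 24041180/52409 = -634921240917251/1384107906433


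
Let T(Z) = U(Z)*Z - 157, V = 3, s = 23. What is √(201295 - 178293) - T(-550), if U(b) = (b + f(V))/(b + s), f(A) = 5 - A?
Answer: 384139/527 + √23002 ≈ 880.58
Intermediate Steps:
U(b) = (2 + b)/(23 + b) (U(b) = (b + (5 - 1*3))/(b + 23) = (b + (5 - 3))/(23 + b) = (b + 2)/(23 + b) = (2 + b)/(23 + b))
T(Z) = -157 + Z*(2 + Z)/(23 + Z) (T(Z) = ((2 + Z)/(23 + Z))*Z - 157 = Z*(2 + Z)/(23 + Z) - 157 = -157 + Z*(2 + Z)/(23 + Z))
√(201295 - 178293) - T(-550) = √(201295 - 178293) - (-3611 + (-550)² - 155*(-550))/(23 - 550) = √23002 - (-3611 + 302500 + 85250)/(-527) = √23002 - (-1)*384139/527 = √23002 - 1*(-384139/527) = √23002 + 384139/527 = 384139/527 + √23002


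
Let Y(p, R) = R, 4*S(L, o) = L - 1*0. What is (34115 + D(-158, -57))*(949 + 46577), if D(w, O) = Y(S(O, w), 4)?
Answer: 1621539594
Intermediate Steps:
S(L, o) = L/4 (S(L, o) = (L - 1*0)/4 = (L + 0)/4 = L/4)
D(w, O) = 4
(34115 + D(-158, -57))*(949 + 46577) = (34115 + 4)*(949 + 46577) = 34119*47526 = 1621539594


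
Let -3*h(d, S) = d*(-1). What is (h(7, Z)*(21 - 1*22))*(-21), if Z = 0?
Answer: 49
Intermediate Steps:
h(d, S) = d/3 (h(d, S) = -d*(-1)/3 = -(-1)*d/3 = d/3)
(h(7, Z)*(21 - 1*22))*(-21) = (((1/3)*7)*(21 - 1*22))*(-21) = (7*(21 - 22)/3)*(-21) = ((7/3)*(-1))*(-21) = -7/3*(-21) = 49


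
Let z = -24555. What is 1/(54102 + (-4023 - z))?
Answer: 1/74634 ≈ 1.3399e-5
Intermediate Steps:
1/(54102 + (-4023 - z)) = 1/(54102 + (-4023 - 1*(-24555))) = 1/(54102 + (-4023 + 24555)) = 1/(54102 + 20532) = 1/74634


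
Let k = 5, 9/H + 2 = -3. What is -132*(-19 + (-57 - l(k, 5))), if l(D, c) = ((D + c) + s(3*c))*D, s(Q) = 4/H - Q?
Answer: 15796/3 ≈ 5265.3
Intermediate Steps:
H = -9/5 (H = 9/(-2 - 3) = 9/(-5) = 9*(-1/5) = -9/5 ≈ -1.8000)
s(Q) = -20/9 - Q (s(Q) = 4/(-9/5) - Q = 4*(-5/9) - Q = -20/9 - Q)
l(D, c) = D*(-20/9 + D - 2*c) (l(D, c) = ((D + c) + (-20/9 - 3*c))*D = (-20/9 + D - 2*c)*D = D*(-20/9 + D - 2*c))
-132*(-19 + (-57 - l(k, 5))) = -132*(-19 + (-57 - 5*(-20 - 18*5 + 9*5)/9)) = -132*(-19 + (-57 - 5*(-20 - 90 + 45)/9)) = -132*(-19 + (-57 - 5*(-65)/9)) = -132*(-19 + (-57 - 1*(-325/9))) = -132*(-19 + (-57 + 325/9)) = -132*(-19 - 188/9) = -132*(-359/9) = 15796/3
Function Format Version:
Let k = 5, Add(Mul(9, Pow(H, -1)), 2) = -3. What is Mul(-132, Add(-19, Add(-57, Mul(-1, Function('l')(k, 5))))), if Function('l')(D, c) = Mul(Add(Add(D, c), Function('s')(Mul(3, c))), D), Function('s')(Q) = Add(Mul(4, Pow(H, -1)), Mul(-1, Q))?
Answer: Rational(15796, 3) ≈ 5265.3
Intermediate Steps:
H = Rational(-9, 5) (H = Mul(9, Pow(Add(-2, -3), -1)) = Mul(9, Pow(-5, -1)) = Mul(9, Rational(-1, 5)) = Rational(-9, 5) ≈ -1.8000)
Function('s')(Q) = Add(Rational(-20, 9), Mul(-1, Q)) (Function('s')(Q) = Add(Mul(4, Pow(Rational(-9, 5), -1)), Mul(-1, Q)) = Add(Mul(4, Rational(-5, 9)), Mul(-1, Q)) = Add(Rational(-20, 9), Mul(-1, Q)))
Function('l')(D, c) = Mul(D, Add(Rational(-20, 9), D, Mul(-2, c))) (Function('l')(D, c) = Mul(Add(Add(D, c), Add(Rational(-20, 9), Mul(-1, Mul(3, c)))), D) = Mul(Add(Add(D, c), Add(Rational(-20, 9), Mul(-3, c))), D) = Mul(Add(Rational(-20, 9), D, Mul(-2, c)), D) = Mul(D, Add(Rational(-20, 9), D, Mul(-2, c))))
Mul(-132, Add(-19, Add(-57, Mul(-1, Function('l')(k, 5))))) = Mul(-132, Add(-19, Add(-57, Mul(-1, Mul(Rational(1, 9), 5, Add(-20, Mul(-18, 5), Mul(9, 5))))))) = Mul(-132, Add(-19, Add(-57, Mul(-1, Mul(Rational(1, 9), 5, Add(-20, -90, 45)))))) = Mul(-132, Add(-19, Add(-57, Mul(-1, Mul(Rational(1, 9), 5, -65))))) = Mul(-132, Add(-19, Add(-57, Mul(-1, Rational(-325, 9))))) = Mul(-132, Add(-19, Add(-57, Rational(325, 9)))) = Mul(-132, Add(-19, Rational(-188, 9))) = Mul(-132, Rational(-359, 9)) = Rational(15796, 3)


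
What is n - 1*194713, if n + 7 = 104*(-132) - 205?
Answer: -208653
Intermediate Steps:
n = -13940 (n = -7 + (104*(-132) - 205) = -7 + (-13728 - 205) = -7 - 13933 = -13940)
n - 1*194713 = -13940 - 1*194713 = -13940 - 194713 = -208653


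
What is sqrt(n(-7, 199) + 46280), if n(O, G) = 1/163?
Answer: sqrt(1229613483)/163 ≈ 215.13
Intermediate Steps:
n(O, G) = 1/163
sqrt(n(-7, 199) + 46280) = sqrt(1/163 + 46280) = sqrt(7543641/163) = sqrt(1229613483)/163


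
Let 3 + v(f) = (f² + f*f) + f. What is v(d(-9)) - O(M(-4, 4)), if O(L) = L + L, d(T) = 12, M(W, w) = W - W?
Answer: 297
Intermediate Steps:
M(W, w) = 0
O(L) = 2*L
v(f) = -3 + f + 2*f² (v(f) = -3 + ((f² + f*f) + f) = -3 + ((f² + f²) + f) = -3 + (2*f² + f) = -3 + (f + 2*f²) = -3 + f + 2*f²)
v(d(-9)) - O(M(-4, 4)) = (-3 + 12 + 2*12²) - 2*0 = (-3 + 12 + 2*144) - 1*0 = (-3 + 12 + 288) + 0 = 297 + 0 = 297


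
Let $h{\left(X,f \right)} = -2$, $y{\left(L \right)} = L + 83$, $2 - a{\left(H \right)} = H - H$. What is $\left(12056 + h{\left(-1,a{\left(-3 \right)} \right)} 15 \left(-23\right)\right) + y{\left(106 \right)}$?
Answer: $12935$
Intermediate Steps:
$a{\left(H \right)} = 2$ ($a{\left(H \right)} = 2 - \left(H - H\right) = 2 - 0 = 2 + 0 = 2$)
$y{\left(L \right)} = 83 + L$
$\left(12056 + h{\left(-1,a{\left(-3 \right)} \right)} 15 \left(-23\right)\right) + y{\left(106 \right)} = \left(12056 + \left(-2\right) 15 \left(-23\right)\right) + \left(83 + 106\right) = \left(12056 - -690\right) + 189 = \left(12056 + 690\right) + 189 = 12746 + 189 = 12935$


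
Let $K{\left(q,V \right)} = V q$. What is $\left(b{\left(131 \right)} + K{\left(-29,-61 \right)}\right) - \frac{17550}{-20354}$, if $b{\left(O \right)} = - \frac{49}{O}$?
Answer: $\frac{2359058655}{1333187} \approx 1769.5$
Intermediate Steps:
$\left(b{\left(131 \right)} + K{\left(-29,-61 \right)}\right) - \frac{17550}{-20354} = \left(- \frac{49}{131} - -1769\right) - \frac{17550}{-20354} = \left(\left(-49\right) \frac{1}{131} + 1769\right) - 17550 \left(- \frac{1}{20354}\right) = \left(- \frac{49}{131} + 1769\right) - - \frac{8775}{10177} = \frac{231690}{131} + \frac{8775}{10177} = \frac{2359058655}{1333187}$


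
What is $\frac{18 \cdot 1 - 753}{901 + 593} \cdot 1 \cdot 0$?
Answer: $0$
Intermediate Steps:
$\frac{18 \cdot 1 - 753}{901 + 593} \cdot 1 \cdot 0 = \frac{18 - 753}{1494} \cdot 0 = \left(-735\right) \frac{1}{1494} \cdot 0 = \left(- \frac{245}{498}\right) 0 = 0$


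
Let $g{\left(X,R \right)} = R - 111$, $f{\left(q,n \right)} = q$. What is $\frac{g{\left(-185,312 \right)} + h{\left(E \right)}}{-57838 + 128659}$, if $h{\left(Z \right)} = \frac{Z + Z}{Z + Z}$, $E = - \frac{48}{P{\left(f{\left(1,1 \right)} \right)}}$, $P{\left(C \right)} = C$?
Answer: $\frac{202}{70821} \approx 0.0028523$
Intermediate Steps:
$E = -48$ ($E = - \frac{48}{1} = \left(-48\right) 1 = -48$)
$g{\left(X,R \right)} = -111 + R$
$h{\left(Z \right)} = 1$ ($h{\left(Z \right)} = \frac{2 Z}{2 Z} = 2 Z \frac{1}{2 Z} = 1$)
$\frac{g{\left(-185,312 \right)} + h{\left(E \right)}}{-57838 + 128659} = \frac{\left(-111 + 312\right) + 1}{-57838 + 128659} = \frac{201 + 1}{70821} = 202 \cdot \frac{1}{70821} = \frac{202}{70821}$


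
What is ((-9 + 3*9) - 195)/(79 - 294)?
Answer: 177/215 ≈ 0.82326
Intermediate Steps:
((-9 + 3*9) - 195)/(79 - 294) = ((-9 + 27) - 195)/(-215) = -(18 - 195)/215 = -1/215*(-177) = 177/215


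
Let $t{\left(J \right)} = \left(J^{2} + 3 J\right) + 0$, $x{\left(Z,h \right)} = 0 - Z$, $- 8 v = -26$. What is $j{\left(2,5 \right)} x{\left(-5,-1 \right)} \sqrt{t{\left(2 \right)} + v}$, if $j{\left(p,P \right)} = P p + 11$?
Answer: $\frac{105 \sqrt{53}}{2} \approx 382.21$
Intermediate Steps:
$v = \frac{13}{4}$ ($v = \left(- \frac{1}{8}\right) \left(-26\right) = \frac{13}{4} \approx 3.25$)
$j{\left(p,P \right)} = 11 + P p$
$x{\left(Z,h \right)} = - Z$
$t{\left(J \right)} = J^{2} + 3 J$
$j{\left(2,5 \right)} x{\left(-5,-1 \right)} \sqrt{t{\left(2 \right)} + v} = \left(11 + 5 \cdot 2\right) \left(\left(-1\right) \left(-5\right)\right) \sqrt{2 \left(3 + 2\right) + \frac{13}{4}} = \left(11 + 10\right) 5 \sqrt{2 \cdot 5 + \frac{13}{4}} = 21 \cdot 5 \sqrt{10 + \frac{13}{4}} = 105 \sqrt{\frac{53}{4}} = 105 \frac{\sqrt{53}}{2} = \frac{105 \sqrt{53}}{2}$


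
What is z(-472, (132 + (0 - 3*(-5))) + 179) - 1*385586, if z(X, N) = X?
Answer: -386058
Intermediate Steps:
z(-472, (132 + (0 - 3*(-5))) + 179) - 1*385586 = -472 - 1*385586 = -472 - 385586 = -386058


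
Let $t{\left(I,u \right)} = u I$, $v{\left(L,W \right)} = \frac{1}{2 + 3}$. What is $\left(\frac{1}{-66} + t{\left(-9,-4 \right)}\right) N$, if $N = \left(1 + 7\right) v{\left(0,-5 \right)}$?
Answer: $\frac{1900}{33} \approx 57.576$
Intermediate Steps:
$v{\left(L,W \right)} = \frac{1}{5}$
$t{\left(I,u \right)} = I u$
$N = \frac{8}{5}$ ($N = \left(1 + 7\right) \frac{1}{5} = 8 \cdot \frac{1}{5} = \frac{8}{5} \approx 1.6$)
$\left(\frac{1}{-66} + t{\left(-9,-4 \right)}\right) N = \left(\frac{1}{-66} - -36\right) \frac{8}{5} = \left(- \frac{1}{66} + 36\right) \frac{8}{5} = \frac{2375}{66} \cdot \frac{8}{5} = \frac{1900}{33}$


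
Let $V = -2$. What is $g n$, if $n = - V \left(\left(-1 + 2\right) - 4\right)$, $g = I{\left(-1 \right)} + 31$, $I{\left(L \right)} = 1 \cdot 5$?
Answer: $-216$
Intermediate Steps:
$I{\left(L \right)} = 5$
$g = 36$ ($g = 5 + 31 = 36$)
$n = -6$ ($n = \left(-1\right) \left(-2\right) \left(\left(-1 + 2\right) - 4\right) = 2 \left(1 - 4\right) = 2 \left(-3\right) = -6$)
$g n = 36 \left(-6\right) = -216$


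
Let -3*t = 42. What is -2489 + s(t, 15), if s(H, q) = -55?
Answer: -2544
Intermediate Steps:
t = -14 (t = -1/3*42 = -14)
-2489 + s(t, 15) = -2489 - 55 = -2544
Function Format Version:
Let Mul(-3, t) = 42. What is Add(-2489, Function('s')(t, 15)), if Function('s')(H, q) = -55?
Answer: -2544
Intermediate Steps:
t = -14 (t = Mul(Rational(-1, 3), 42) = -14)
Add(-2489, Function('s')(t, 15)) = Add(-2489, -55) = -2544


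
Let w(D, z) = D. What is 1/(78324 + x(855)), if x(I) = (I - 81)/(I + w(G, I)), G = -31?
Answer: 412/32269875 ≈ 1.2767e-5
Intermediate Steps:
x(I) = (-81 + I)/(-31 + I) (x(I) = (I - 81)/(I - 31) = (-81 + I)/(-31 + I))
1/(78324 + x(855)) = 1/(78324 + (-81 + 855)/(-31 + 855)) = 1/(78324 + 774/824) = 1/(78324 + (1/824)*774) = 1/(78324 + 387/412) = 1/(32269875/412) = 412/32269875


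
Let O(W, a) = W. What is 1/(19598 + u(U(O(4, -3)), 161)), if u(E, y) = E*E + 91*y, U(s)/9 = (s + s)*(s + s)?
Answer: 1/366025 ≈ 2.7321e-6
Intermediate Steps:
U(s) = 36*s² (U(s) = 9*((s + s)*(s + s)) = 9*((2*s)*(2*s)) = 9*(4*s²) = 36*s²)
u(E, y) = E² + 91*y
1/(19598 + u(U(O(4, -3)), 161)) = 1/(19598 + ((36*4²)² + 91*161)) = 1/(19598 + ((36*16)² + 14651)) = 1/(19598 + (576² + 14651)) = 1/(19598 + (331776 + 14651)) = 1/(19598 + 346427) = 1/366025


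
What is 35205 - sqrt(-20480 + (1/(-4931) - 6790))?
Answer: 35205 - I*sqrt(663063537401)/4931 ≈ 35205.0 - 165.14*I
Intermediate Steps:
35205 - sqrt(-20480 + (1/(-4931) - 6790)) = 35205 - sqrt(-20480 + (-1/4931 - 6790)) = 35205 - sqrt(-20480 - 33481491/4931) = 35205 - sqrt(-134468371/4931) = 35205 - I*sqrt(663063537401)/4931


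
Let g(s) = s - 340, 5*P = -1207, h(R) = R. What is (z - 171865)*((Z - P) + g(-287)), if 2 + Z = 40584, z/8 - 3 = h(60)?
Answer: -34440476502/5 ≈ -6.8881e+9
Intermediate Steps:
P = -1207/5 (P = (⅕)*(-1207) = -1207/5 ≈ -241.40)
z = 504 (z = 24 + 8*60 = 24 + 480 = 504)
Z = 40582 (Z = -2 + 40584 = 40582)
g(s) = -340 + s
(z - 171865)*((Z - P) + g(-287)) = (504 - 171865)*((40582 - 1*(-1207/5)) + (-340 - 287)) = -171361*((40582 + 1207/5) - 627) = -171361*(204117/5 - 627) = -171361*200982/5 = -34440476502/5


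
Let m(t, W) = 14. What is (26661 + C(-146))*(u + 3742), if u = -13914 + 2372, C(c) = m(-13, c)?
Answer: -208065000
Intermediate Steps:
C(c) = 14
u = -11542
(26661 + C(-146))*(u + 3742) = (26661 + 14)*(-11542 + 3742) = 26675*(-7800) = -208065000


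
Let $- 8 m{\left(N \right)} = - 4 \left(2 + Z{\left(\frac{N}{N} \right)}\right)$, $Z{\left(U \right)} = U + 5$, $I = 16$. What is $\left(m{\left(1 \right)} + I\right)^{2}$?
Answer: $400$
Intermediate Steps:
$Z{\left(U \right)} = 5 + U$
$m{\left(N \right)} = 4$ ($m{\left(N \right)} = - \frac{\left(-4\right) \left(2 + \left(5 + \frac{N}{N}\right)\right)}{8} = - \frac{\left(-4\right) \left(2 + \left(5 + 1\right)\right)}{8} = - \frac{\left(-4\right) \left(2 + 6\right)}{8} = - \frac{\left(-4\right) 8}{8} = \left(- \frac{1}{8}\right) \left(-32\right) = 4$)
$\left(m{\left(1 \right)} + I\right)^{2} = \left(4 + 16\right)^{2} = 20^{2} = 400$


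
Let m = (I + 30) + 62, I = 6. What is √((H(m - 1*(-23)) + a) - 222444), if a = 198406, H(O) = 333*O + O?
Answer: 2*√4094 ≈ 127.97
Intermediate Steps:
m = 98 (m = (6 + 30) + 62 = 36 + 62 = 98)
H(O) = 334*O
√((H(m - 1*(-23)) + a) - 222444) = √((334*(98 - 1*(-23)) + 198406) - 222444) = √((334*(98 + 23) + 198406) - 222444) = √((334*121 + 198406) - 222444) = √((40414 + 198406) - 222444) = √(238820 - 222444) = √16376 = 2*√4094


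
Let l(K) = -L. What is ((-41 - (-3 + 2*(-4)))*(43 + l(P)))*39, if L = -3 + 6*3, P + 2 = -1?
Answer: -32760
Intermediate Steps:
P = -3 (P = -2 - 1 = -3)
L = 15 (L = -3 + 18 = 15)
l(K) = -15 (l(K) = -1*15 = -15)
((-41 - (-3 + 2*(-4)))*(43 + l(P)))*39 = ((-41 - (-3 + 2*(-4)))*(43 - 15))*39 = ((-41 - (-3 - 8))*28)*39 = ((-41 - 1*(-11))*28)*39 = ((-41 + 11)*28)*39 = -30*28*39 = -840*39 = -32760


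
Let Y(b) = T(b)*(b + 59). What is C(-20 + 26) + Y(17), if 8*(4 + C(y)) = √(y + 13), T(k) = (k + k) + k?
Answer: 3872 + √19/8 ≈ 3872.5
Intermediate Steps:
T(k) = 3*k (T(k) = 2*k + k = 3*k)
Y(b) = 3*b*(59 + b) (Y(b) = (3*b)*(b + 59) = (3*b)*(59 + b) = 3*b*(59 + b))
C(y) = -4 + √(13 + y)/8 (C(y) = -4 + √(y + 13)/8 = -4 + √(13 + y)/8)
C(-20 + 26) + Y(17) = (-4 + √(13 + (-20 + 26))/8) + 3*17*(59 + 17) = (-4 + √(13 + 6)/8) + 3*17*76 = (-4 + √19/8) + 3876 = 3872 + √19/8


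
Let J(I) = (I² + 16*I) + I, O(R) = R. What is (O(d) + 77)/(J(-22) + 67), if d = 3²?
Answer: 86/177 ≈ 0.48588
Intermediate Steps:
d = 9
J(I) = I² + 17*I
(O(d) + 77)/(J(-22) + 67) = (9 + 77)/(-22*(17 - 22) + 67) = 86/(-22*(-5) + 67) = 86/(110 + 67) = 86/177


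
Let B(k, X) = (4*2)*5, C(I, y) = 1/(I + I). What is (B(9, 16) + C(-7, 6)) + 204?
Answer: 3415/14 ≈ 243.93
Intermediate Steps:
C(I, y) = 1/(2*I)
B(k, X) = 40 (B(k, X) = 8*5 = 40)
(B(9, 16) + C(-7, 6)) + 204 = (40 + (½)/(-7)) + 204 = (40 + (½)*(-⅐)) + 204 = (40 - 1/14) + 204 = 559/14 + 204 = 3415/14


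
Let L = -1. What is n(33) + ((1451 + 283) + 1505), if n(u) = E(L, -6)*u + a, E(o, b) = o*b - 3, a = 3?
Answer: 3341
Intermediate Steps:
E(o, b) = -3 + b*o (E(o, b) = b*o - 3 = -3 + b*o)
n(u) = 3 + 3*u (n(u) = (-3 - 6*(-1))*u + 3 = (-3 + 6)*u + 3 = 3*u + 3 = 3 + 3*u)
n(33) + ((1451 + 283) + 1505) = (3 + 3*33) + ((1451 + 283) + 1505) = (3 + 99) + (1734 + 1505) = 102 + 3239 = 3341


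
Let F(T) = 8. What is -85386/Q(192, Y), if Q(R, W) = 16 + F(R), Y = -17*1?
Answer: -14231/4 ≈ -3557.8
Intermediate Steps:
Y = -17
Q(R, W) = 24 (Q(R, W) = 16 + 8 = 24)
-85386/Q(192, Y) = -85386/24 = -85386*1/24 = -14231/4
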